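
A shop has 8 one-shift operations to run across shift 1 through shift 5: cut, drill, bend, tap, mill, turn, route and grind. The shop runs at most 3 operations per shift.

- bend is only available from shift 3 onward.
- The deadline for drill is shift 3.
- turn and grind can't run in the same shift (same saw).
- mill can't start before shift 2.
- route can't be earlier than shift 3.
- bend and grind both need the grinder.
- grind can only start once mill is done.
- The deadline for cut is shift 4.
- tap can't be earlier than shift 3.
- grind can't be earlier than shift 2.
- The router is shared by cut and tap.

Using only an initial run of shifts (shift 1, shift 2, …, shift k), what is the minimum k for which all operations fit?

The precedence chain requires at least 2 distinct shifts.
With at most 3 per shift and 8 operations, at least 3 shifts are needed.
bend can't be placed before shift 3, so the schedule must run through at least shift 3.
Could 3 shifts be enough, i.e. nothing placed later than shift 3? No: bend's window within 3 shifts is {shift 3}; mill's window within 3 shifts is {shift 2, shift 3}; grind's window within 3 shifts is {shift 2, shift 3}; grind must come after mill (at shift 2 or later) → {shift 3}; grind can't share with bend (shift 3) → nothing is left.
So 3 shifts is not enough.
4 works (last occupied shift: shift 4): for example grind -> shift 4, turn -> shift 1, drill -> shift 1, bend -> shift 3, cut -> shift 1, mill -> shift 2, route -> shift 3, tap -> shift 3.

4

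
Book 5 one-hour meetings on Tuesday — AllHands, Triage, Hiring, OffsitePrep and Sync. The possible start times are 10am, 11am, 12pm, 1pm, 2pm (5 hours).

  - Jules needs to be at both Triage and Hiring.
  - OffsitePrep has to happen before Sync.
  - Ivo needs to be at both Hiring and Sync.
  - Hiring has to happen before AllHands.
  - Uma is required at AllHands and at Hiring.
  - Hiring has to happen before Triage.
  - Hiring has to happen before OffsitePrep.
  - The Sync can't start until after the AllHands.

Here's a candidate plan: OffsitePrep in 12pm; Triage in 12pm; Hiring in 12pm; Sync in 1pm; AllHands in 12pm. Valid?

The Sync can't start until after the AllHands — holds.
Uma is required at AllHands and at Hiring — violated.
OffsitePrep has to happen before Sync — holds.
Hiring has to happen before OffsitePrep — violated.
Jules needs to be at both Triage and Hiring — violated.
Hiring has to happen before Triage — violated.
Hiring has to happen before AllHands — violated.
Ivo needs to be at both Hiring and Sync — holds.

No. Jules needs to be at both Triage and Hiring is not satisfied.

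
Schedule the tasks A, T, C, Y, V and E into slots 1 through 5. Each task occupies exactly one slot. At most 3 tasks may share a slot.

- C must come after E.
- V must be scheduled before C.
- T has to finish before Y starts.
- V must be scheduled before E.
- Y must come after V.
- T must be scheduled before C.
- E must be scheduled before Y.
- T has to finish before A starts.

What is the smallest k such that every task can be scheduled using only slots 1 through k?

The precedence chain requires at least 3 distinct slots.
With at most 3 per slot and 6 tasks, at least 2 slots are needed.
3 works (last occupied slot: 3): for example A=2, C=3, V=1, Y=3, T=1, E=2.

3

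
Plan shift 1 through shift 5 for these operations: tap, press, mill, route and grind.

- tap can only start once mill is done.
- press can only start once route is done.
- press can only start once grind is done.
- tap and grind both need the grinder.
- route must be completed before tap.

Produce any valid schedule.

tap -> shift 2; grind -> shift 1; route -> shift 1; mill -> shift 1; press -> shift 2

Checking: grind(shift 1) before press(shift 2); route(shift 1) before press(shift 2); route(shift 1) before tap(shift 2); mill(shift 1) before tap(shift 2); tap(shift 2) != grind(shift 1).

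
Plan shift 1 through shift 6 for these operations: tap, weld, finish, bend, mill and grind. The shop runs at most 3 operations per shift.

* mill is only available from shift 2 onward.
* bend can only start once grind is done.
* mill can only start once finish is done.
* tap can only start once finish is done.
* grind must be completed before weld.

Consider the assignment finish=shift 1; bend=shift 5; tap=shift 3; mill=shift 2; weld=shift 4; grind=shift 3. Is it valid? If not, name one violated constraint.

Yes, all constraints hold

grind must be completed before weld — holds.
bend can only start once grind is done — holds.
mill is only available from shift 2 onward — holds.
The shop runs at most 3 operations per shift — holds.
mill can only start once finish is done — holds.
tap can only start once finish is done — holds.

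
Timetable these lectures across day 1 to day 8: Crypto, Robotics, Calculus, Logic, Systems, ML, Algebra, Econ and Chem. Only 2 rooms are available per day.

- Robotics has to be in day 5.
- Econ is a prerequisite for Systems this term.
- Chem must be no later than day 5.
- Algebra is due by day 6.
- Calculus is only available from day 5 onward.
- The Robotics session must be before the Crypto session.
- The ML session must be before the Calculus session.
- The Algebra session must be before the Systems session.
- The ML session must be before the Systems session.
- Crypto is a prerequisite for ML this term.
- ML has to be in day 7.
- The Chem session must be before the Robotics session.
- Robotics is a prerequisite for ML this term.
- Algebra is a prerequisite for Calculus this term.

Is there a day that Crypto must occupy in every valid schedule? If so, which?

day 6

Robotics is fixed at day 5 and must come before Crypto, so Crypto is at least day 6.
ML is fixed at day 7 and must come after Crypto, so Crypto is at most day 6.
So Crypto must be day 6.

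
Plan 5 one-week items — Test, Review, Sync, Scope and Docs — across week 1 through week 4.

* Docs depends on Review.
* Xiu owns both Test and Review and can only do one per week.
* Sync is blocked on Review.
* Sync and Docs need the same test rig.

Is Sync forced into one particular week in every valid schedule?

Sync can be week 2 (e.g. Sync=week 2, Docs=week 3, Test=week 2, Scope=week 1, Review=week 1) or week 3 (e.g. Docs in week 2, Review in week 1, Sync in week 3, Scope in week 1, Test in week 2).

No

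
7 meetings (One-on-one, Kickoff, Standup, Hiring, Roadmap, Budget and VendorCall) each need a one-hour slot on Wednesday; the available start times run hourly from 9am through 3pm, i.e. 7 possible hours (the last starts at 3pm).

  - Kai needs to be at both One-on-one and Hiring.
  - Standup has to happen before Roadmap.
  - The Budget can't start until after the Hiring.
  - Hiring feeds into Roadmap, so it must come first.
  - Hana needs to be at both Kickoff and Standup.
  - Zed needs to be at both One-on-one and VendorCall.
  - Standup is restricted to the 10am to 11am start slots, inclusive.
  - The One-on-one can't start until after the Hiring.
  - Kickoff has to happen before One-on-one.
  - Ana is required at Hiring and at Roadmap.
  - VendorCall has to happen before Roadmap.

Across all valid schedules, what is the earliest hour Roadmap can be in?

Precedence pushes Roadmap to at least 11am.
Roadmap at 11am is achievable: Kickoff -> 9am, Budget -> 10am, One-on-one -> 10am, Standup -> 10am, Roadmap -> 11am, VendorCall -> 9am, Hiring -> 9am.

11am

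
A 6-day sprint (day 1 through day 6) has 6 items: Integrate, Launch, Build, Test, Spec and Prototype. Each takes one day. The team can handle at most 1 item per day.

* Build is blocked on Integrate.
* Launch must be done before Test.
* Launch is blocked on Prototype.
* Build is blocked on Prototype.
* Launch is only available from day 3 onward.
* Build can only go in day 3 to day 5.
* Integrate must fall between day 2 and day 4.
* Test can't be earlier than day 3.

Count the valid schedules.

17

Splitting on Integrate: it can be day 2 (11), day 3 (4), day 4 (2). Listing each branch's schedules as (Launch, Build, Test, Spec, Prototype) by day number:
Integrate=day 2: (3,4,5,6,1) (3,4,6,5,1) (3,5,4,6,1) (3,5,6,4,1) (4,3,5,6,1) (4,3,6,5,1) (4,5,6,1,3) (4,5,6,3,1) (5,3,6,4,1) (5,4,6,1,3) (5,4,6,3,1) — 11.
Integrate=day 3: (4,5,6,1,2) (4,5,6,2,1) (5,4,6,1,2) (5,4,6,2,1) — 4.
Integrate=day 4: (3,5,6,1,2) (3,5,6,2,1) — 2.
Summing: 11 + 4 + 2 = 17.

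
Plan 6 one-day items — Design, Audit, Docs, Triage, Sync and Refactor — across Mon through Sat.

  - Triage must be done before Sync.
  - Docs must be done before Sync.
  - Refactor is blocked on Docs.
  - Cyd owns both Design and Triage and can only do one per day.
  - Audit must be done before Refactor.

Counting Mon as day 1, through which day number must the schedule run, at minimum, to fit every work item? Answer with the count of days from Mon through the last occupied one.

The precedence chain requires at least 2 distinct days.
2 works (last occupied day: Tue): for example Audit=Mon; Refactor=Tue; Sync=Tue; Triage=Mon; Design=Tue; Docs=Mon.

2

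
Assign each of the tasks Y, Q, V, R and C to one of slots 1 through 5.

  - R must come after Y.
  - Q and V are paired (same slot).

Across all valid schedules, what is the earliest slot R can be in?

Precedence pushes R to at least 2.
R at 2 is achievable: C=1; V=1; Y=1; R=2; Q=1.

2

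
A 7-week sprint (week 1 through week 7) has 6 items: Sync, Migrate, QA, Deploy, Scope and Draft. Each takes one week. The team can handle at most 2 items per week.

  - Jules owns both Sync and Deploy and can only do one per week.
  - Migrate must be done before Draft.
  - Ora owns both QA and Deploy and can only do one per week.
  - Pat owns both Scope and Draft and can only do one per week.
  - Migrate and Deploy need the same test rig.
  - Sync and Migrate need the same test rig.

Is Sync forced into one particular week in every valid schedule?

No

Sync can be week 1 (e.g. Deploy -> week 3, Migrate -> week 2, QA -> week 1, Sync -> week 1, Scope -> week 2, Draft -> week 3) or week 2 (e.g. Deploy in week 3, Draft in week 2, Migrate in week 1, Scope in week 3, Sync in week 2, QA in week 1).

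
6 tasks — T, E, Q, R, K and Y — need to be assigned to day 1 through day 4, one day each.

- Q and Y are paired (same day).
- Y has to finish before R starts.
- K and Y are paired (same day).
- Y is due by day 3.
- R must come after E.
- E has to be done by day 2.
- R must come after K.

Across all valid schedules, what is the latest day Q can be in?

Q must be in the same day as K, which can't be after day 3, so Q is at most day 3.
Q at day 3 is achievable: Y -> day 3; E -> day 1; R -> day 4; Q -> day 3; T -> day 1; K -> day 3.

day 3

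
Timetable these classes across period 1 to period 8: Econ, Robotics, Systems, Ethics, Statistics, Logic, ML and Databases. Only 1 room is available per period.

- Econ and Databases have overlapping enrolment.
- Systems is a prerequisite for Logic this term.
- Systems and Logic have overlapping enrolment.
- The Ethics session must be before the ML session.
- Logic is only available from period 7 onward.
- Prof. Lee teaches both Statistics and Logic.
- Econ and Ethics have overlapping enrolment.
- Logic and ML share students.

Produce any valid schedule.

ML -> period 3, Logic -> period 7, Econ -> period 4, Statistics -> period 6, Databases -> period 8, Ethics -> period 2, Systems -> period 1, Robotics -> period 5

Checking: Ethics(period 2) before ML(period 3); Systems(period 1) before Logic(period 7); Systems(period 1) != Logic(period 7); Logic(period 7) != ML(period 3); Econ(period 4) != Databases(period 8); Econ(period 4) != Ethics(period 2); Statistics(period 6) != Logic(period 7); Logic=period 7 in [period 7,period 8]; max 1 per period (cap 1).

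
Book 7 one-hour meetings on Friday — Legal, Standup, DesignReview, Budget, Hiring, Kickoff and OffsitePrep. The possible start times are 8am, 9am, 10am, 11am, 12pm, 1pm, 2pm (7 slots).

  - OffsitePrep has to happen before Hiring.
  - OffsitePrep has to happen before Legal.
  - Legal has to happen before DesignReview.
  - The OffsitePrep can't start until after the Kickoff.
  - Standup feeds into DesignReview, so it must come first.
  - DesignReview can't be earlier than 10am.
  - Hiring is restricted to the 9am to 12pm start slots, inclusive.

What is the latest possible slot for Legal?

1pm

Precedence pushes Legal to at least 10am; downstream work caps Legal at 1pm.
Legal at 1pm is achievable: Legal in 1pm, OffsitePrep in 9am, Standup in 8am, Kickoff in 8am, Hiring in 10am, Budget in 8am, DesignReview in 2pm.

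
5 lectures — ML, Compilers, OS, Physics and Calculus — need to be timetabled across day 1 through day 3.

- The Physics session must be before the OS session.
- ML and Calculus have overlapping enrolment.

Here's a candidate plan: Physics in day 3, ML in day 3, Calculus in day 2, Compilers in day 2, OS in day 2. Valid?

The Physics session must be before the OS session — violated.
ML and Calculus have overlapping enrolment — holds.

No. The Physics session must be before the OS session is not satisfied.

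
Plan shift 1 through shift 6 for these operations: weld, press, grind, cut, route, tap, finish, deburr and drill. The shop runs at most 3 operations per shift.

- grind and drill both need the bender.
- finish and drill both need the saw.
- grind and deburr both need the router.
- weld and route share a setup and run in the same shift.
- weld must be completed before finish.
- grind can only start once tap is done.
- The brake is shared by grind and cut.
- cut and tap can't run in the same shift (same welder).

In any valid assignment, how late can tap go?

shift 5

Downstream work caps tap at shift 5.
tap at shift 5 is achievable: drill=shift 3; grind=shift 6; deburr=shift 2; route=shift 1; finish=shift 2; cut=shift 2; weld=shift 1; press=shift 1; tap=shift 5.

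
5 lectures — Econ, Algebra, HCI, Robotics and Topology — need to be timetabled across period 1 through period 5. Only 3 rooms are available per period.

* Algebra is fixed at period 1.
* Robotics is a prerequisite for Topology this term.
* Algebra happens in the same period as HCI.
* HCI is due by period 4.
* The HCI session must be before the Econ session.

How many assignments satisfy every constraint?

40

Splitting on Econ: it can be period 2 (10), period 3 (10), period 4 (10), period 5 (10). Listing each branch's schedules as (Algebra, HCI, Robotics, Topology) by period number:
Econ=period 2: (1,1,1,2) (1,1,1,3) (1,1,1,4) (1,1,1,5) (1,1,2,3) (1,1,2,4) (1,1,2,5) (1,1,3,4) (1,1,3,5) (1,1,4,5) — 10.
Econ=period 3: (1,1,1,2) (1,1,1,3) (1,1,1,4) (1,1,1,5) (1,1,2,3) (1,1,2,4) (1,1,2,5) (1,1,3,4) (1,1,3,5) (1,1,4,5) — 10.
Econ=period 4: (1,1,1,2) (1,1,1,3) (1,1,1,4) (1,1,1,5) (1,1,2,3) (1,1,2,4) (1,1,2,5) (1,1,3,4) (1,1,3,5) (1,1,4,5) — 10.
Econ=period 5: (1,1,1,2) (1,1,1,3) (1,1,1,4) (1,1,1,5) (1,1,2,3) (1,1,2,4) (1,1,2,5) (1,1,3,4) (1,1,3,5) (1,1,4,5) — 10.
Summing: 10 + 10 + 10 + 10 = 40.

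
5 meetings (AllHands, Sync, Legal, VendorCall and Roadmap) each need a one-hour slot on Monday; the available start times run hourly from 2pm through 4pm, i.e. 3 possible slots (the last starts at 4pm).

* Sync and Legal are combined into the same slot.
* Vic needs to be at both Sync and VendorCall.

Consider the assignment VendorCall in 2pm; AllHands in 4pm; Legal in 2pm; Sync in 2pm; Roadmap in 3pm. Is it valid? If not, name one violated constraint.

Sync and Legal are combined into the same slot — holds.
Vic needs to be at both Sync and VendorCall — violated.

Invalid. Vic needs to be at both Sync and VendorCall.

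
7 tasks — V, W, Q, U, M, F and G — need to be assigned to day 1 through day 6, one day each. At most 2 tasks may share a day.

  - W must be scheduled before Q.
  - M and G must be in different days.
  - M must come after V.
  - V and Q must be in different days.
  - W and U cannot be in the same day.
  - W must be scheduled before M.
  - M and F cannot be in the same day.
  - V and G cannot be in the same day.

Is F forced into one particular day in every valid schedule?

No

F can be day 1 (e.g. F -> day 1, Q -> day 3, U -> day 2, V -> day 2, G -> day 4, M -> day 3, W -> day 1) or day 2 (e.g. Q=day 2, U=day 3, M=day 3, F=day 2, W=day 1, V=day 1, G=day 4).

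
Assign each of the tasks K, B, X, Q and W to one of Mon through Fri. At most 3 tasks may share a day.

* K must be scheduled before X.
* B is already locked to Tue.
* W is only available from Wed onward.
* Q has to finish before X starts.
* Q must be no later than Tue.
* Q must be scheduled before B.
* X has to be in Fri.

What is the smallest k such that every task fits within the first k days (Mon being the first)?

The precedence chain requires at least 2 distinct days.
With at most 3 per day and 5 tasks, at least 2 days are needed.
X can't be placed before Fri — that is day 5 counting from Mon — so the schedule must run through at least 5 days.
5 works (last occupied day: Fri): for example K=Mon; Q=Mon; B=Tue; W=Wed; X=Fri.

5 days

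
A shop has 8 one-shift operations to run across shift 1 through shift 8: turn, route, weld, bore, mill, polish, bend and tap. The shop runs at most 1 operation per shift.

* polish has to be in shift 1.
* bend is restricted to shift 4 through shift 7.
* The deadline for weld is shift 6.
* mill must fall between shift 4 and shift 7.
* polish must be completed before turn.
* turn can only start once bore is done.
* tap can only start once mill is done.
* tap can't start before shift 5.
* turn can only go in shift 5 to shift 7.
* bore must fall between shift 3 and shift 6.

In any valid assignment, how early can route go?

route at shift 2 is achievable: turn -> shift 5; weld -> shift 6; polish -> shift 1; bend -> shift 7; mill -> shift 4; bore -> shift 3; tap -> shift 8; route -> shift 2.
Nothing earlier works — the capacity limit rule out every shift before shift 2.

shift 2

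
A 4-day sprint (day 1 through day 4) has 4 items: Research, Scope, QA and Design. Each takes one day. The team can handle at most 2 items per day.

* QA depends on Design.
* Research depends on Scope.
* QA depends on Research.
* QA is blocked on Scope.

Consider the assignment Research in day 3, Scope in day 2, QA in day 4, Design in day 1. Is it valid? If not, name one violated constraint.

Yes, all constraints hold

QA depends on Design — holds.
Research depends on Scope — holds.
QA depends on Research — holds.
QA is blocked on Scope — holds.
The team can handle at most 2 items per day — holds.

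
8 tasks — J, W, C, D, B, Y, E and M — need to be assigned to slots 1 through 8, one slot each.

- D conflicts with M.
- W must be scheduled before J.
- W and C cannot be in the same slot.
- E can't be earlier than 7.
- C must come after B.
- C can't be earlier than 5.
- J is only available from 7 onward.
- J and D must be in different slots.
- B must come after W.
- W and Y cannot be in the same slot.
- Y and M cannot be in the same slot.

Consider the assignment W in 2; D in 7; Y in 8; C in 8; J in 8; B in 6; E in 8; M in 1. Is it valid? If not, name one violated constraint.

Yes

C can't be earlier than 5 — holds.
W and C cannot be in the same slot — holds.
E can't be earlier than 7 — holds.
J is only available from 7 onward — holds.
W must be scheduled before J — holds.
J and D must be in different slots — holds.
C must come after B — holds.
Y and M cannot be in the same slot — holds.
D conflicts with M — holds.
W and Y cannot be in the same slot — holds.
B must come after W — holds.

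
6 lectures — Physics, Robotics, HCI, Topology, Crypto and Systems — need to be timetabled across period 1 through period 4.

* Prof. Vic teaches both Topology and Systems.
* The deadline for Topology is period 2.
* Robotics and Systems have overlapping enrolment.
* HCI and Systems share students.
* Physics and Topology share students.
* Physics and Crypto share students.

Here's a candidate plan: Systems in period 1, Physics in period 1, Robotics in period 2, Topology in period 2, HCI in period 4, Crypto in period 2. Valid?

Robotics and Systems have overlapping enrolment — holds.
The deadline for Topology is period 2 — holds.
Physics and Crypto share students — holds.
Prof. Vic teaches both Topology and Systems — holds.
Physics and Topology share students — holds.
HCI and Systems share students — holds.

Yes, all constraints hold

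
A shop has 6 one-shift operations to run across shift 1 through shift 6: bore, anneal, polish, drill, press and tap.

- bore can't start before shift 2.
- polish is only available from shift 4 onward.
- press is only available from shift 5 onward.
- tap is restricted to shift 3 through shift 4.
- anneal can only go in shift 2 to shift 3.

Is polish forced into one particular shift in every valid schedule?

polish can be shift 4 (e.g. bore -> shift 2; drill -> shift 1; anneal -> shift 2; tap -> shift 3; press -> shift 5; polish -> shift 4) or shift 5 (e.g. bore -> shift 2; polish -> shift 5; anneal -> shift 2; drill -> shift 1; press -> shift 5; tap -> shift 3).

No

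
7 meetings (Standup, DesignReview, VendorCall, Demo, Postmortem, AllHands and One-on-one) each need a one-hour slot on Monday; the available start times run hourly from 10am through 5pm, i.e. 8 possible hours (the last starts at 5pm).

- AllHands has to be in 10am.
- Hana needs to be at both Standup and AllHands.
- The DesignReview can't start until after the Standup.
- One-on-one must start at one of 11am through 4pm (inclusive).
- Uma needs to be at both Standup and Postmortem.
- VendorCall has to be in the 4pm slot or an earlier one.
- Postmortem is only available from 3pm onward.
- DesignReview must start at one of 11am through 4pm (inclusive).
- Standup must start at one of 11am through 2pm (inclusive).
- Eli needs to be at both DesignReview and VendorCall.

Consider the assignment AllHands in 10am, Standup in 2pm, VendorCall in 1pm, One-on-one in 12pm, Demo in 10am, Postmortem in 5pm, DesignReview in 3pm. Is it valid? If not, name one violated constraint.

Yes, all constraints hold

Hana needs to be at both Standup and AllHands — holds.
VendorCall has to be in the 4pm slot or an earlier one — holds.
Standup must start at one of 11am through 2pm (inclusive) — holds.
The DesignReview can't start until after the Standup — holds.
Postmortem is only available from 3pm onward — holds.
AllHands has to be in 10am — holds.
Uma needs to be at both Standup and Postmortem — holds.
Eli needs to be at both DesignReview and VendorCall — holds.
One-on-one must start at one of 11am through 4pm (inclusive) — holds.
DesignReview must start at one of 11am through 4pm (inclusive) — holds.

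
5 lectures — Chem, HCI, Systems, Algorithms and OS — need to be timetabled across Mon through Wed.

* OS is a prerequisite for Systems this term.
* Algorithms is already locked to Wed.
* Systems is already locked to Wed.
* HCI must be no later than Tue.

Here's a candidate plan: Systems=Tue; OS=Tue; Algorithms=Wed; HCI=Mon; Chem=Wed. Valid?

Algorithms is already locked to Wed — holds.
Systems is already locked to Wed — violated.
OS is a prerequisite for Systems this term — violated.
HCI must be no later than Tue — holds.

Invalid. Systems is already locked to Wed.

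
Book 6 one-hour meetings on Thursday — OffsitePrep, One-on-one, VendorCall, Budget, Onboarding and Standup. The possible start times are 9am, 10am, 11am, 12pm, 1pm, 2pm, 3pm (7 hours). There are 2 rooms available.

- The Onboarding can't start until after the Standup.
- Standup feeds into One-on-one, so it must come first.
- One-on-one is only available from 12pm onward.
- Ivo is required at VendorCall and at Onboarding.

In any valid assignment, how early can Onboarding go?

10am

Precedence pushes Onboarding to at least 10am.
Onboarding at 10am is achievable: Standup=9am, One-on-one=12pm, Onboarding=10am, OffsitePrep=9am, Budget=10am, VendorCall=11am.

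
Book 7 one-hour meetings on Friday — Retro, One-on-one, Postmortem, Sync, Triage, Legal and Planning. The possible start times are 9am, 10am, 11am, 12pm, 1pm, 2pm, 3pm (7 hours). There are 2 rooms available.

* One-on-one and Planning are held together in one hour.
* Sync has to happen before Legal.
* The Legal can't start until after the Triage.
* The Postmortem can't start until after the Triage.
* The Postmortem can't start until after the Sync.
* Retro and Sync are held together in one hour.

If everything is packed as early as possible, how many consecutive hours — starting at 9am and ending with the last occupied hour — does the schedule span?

4

The precedence chain requires at least 2 distinct hours.
With at most 2 per hour and 7 meetings, at least 4 hours are needed.
4 works (last occupied hour: 12pm): for example Retro in 9am, Sync in 9am, Triage in 10am, Planning in 12pm, Legal in 11am, One-on-one in 12pm, Postmortem in 11am.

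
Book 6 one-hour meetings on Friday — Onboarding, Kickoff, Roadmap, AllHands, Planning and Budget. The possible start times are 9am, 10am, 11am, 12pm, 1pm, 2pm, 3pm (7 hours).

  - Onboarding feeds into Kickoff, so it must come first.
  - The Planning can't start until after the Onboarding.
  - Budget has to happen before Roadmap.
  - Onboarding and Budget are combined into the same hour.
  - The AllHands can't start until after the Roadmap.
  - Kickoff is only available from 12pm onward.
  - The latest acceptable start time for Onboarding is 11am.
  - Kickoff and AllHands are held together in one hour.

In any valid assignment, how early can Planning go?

10am

Precedence pushes Planning to at least 10am.
Planning at 10am is achievable: Onboarding -> 9am, AllHands -> 12pm, Roadmap -> 10am, Budget -> 9am, Planning -> 10am, Kickoff -> 12pm.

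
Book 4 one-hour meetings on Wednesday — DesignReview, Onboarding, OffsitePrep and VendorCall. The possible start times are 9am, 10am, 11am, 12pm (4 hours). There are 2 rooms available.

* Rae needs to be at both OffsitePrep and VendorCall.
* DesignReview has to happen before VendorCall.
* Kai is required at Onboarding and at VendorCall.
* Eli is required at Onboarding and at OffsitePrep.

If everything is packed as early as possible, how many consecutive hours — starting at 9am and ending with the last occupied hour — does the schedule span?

The precedence chain requires at least 2 distinct hours.
With at most 2 per hour and 4 meetings, at least 2 hours are needed.
Could 2 hours be enough, i.e. nothing placed later than 10am? No: VendorCall must come after DesignReview (at 9am or later) → {10am}; DesignReview must come before VendorCall (at 10am or earlier) → {9am}; OffsitePrep can't share with VendorCall (10am) → {9am}; Onboarding can't share with VendorCall (10am) → {9am}; that puts DesignReview, Onboarding and OffsitePrep all in 9am — more than 2 per hour.
So 2 hours is not enough.
3 works (last occupied hour: 11am): for example Onboarding in 9am; OffsitePrep in 11am; DesignReview in 9am; VendorCall in 10am.

3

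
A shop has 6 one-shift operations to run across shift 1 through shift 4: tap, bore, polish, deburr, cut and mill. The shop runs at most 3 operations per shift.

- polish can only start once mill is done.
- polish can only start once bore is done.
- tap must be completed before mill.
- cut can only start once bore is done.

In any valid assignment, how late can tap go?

Downstream work caps tap at shift 2.
tap at shift 2 is achievable: bore -> shift 1, deburr -> shift 1, tap -> shift 2, mill -> shift 3, cut -> shift 2, polish -> shift 4.

shift 2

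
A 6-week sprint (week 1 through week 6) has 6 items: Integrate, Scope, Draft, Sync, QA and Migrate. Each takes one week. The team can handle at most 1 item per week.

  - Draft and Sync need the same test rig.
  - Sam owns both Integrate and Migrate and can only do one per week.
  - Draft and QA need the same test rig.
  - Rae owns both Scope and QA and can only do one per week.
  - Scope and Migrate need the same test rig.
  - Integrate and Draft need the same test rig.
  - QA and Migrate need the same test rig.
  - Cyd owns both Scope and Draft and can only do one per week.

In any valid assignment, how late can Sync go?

week 6

Sync at week 6 is achievable: Migrate in week 5, Draft in week 3, Integrate in week 1, Sync in week 6, QA in week 4, Scope in week 2.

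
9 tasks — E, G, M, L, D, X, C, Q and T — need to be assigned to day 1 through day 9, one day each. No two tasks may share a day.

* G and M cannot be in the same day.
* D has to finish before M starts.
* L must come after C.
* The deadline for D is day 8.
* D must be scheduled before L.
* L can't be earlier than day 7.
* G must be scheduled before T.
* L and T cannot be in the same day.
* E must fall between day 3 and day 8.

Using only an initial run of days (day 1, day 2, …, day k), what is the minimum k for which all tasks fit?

The precedence chain requires at least 2 distinct days.
With at most 1 per day and 9 tasks, at least 9 days are needed.
L can't be placed before day 7, so the schedule must run through at least day 7.
9 works (last occupied day: day 9): for example Q -> day 9, G -> day 2, E -> day 3, C -> day 5, D -> day 1, T -> day 6, X -> day 8, M -> day 4, L -> day 7.

9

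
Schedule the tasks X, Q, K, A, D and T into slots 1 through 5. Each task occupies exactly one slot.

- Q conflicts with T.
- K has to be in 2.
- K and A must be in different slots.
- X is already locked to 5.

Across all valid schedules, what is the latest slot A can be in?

5

A at 5 is achievable: X=5, T=2, K=2, Q=1, D=1, A=5.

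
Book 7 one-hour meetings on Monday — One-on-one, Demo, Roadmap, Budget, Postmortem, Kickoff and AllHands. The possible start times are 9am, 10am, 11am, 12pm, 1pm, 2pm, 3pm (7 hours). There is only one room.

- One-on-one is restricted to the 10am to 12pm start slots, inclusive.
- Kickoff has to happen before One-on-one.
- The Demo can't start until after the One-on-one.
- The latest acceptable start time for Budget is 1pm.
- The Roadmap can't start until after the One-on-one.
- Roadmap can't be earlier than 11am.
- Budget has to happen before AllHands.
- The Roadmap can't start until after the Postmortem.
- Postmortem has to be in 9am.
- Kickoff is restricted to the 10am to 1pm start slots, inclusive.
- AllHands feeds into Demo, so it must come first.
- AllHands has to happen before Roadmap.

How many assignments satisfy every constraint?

Splitting on One-on-one: it can be 11am (2), 12pm (4). Listing each branch's schedules as (Demo, Roadmap, Budget, Postmortem, Kickoff, AllHands):
One-on-one=11am: (2pm,3pm,12pm,9am,10am,1pm) (3pm,2pm,12pm,9am,10am,1pm) — 2.
One-on-one=12pm: (2pm,3pm,10am,9am,11am,1pm) (2pm,3pm,11am,9am,10am,1pm) (3pm,2pm,10am,9am,11am,1pm) (3pm,2pm,11am,9am,10am,1pm) — 4.
Summing: 2 + 4 = 6.

6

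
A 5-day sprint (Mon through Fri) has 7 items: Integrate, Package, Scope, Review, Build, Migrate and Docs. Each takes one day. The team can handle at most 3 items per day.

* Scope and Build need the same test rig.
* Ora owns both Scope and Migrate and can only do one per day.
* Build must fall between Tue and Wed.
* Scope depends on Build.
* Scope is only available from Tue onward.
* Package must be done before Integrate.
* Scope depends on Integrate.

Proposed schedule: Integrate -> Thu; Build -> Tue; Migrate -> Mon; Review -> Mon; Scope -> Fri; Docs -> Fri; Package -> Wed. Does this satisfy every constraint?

Yes

The team can handle at most 3 items per day — holds.
Ora owns both Scope and Migrate and can only do one per day — holds.
Scope is only available from Tue onward — holds.
Scope depends on Build — holds.
Build must fall between Tue and Wed — holds.
Scope depends on Integrate — holds.
Scope and Build need the same test rig — holds.
Package must be done before Integrate — holds.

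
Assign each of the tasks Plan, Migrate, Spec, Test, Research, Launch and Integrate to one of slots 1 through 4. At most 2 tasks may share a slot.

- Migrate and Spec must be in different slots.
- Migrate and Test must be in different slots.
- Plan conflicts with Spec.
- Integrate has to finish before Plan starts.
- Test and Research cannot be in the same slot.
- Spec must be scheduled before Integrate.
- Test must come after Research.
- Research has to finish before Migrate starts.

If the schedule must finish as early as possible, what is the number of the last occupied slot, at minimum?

The precedence chain requires at least 3 distinct slots.
With at most 2 per slot and 7 tasks, at least 4 slots are needed.
4 works (last occupied slot: 4): for example Test -> 3; Research -> 1; Plan -> 3; Integrate -> 2; Migrate -> 2; Spec -> 1; Launch -> 4.

slot 4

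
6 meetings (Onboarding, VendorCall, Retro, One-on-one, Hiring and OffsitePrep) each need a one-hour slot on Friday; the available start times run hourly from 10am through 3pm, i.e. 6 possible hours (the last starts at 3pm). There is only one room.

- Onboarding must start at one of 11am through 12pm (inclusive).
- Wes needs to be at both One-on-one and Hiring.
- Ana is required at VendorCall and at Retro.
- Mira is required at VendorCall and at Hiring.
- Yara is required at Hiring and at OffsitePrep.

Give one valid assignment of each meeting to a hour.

Retro -> 12pm; Onboarding -> 11am; One-on-one -> 1pm; VendorCall -> 10am; Hiring -> 2pm; OffsitePrep -> 3pm

Checking: VendorCall(10am) != Retro(12pm); VendorCall(10am) != Hiring(2pm); Hiring(2pm) != OffsitePrep(3pm); One-on-one(1pm) != Hiring(2pm); Onboarding=11am in [11am,12pm]; max 1 per hour (cap 1).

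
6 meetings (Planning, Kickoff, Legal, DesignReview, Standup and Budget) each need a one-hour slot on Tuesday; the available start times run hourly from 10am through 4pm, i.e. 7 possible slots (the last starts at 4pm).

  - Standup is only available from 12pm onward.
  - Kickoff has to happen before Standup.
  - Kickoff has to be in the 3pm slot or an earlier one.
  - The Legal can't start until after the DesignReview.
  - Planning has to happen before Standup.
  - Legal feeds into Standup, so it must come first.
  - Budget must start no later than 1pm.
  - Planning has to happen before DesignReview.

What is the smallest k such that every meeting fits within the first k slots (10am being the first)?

The precedence chain requires at least 4 distinct slots.
4 works (last occupied slot: 1pm): for example Budget in 10am, DesignReview in 11am, Standup in 1pm, Legal in 12pm, Planning in 10am, Kickoff in 10am.

4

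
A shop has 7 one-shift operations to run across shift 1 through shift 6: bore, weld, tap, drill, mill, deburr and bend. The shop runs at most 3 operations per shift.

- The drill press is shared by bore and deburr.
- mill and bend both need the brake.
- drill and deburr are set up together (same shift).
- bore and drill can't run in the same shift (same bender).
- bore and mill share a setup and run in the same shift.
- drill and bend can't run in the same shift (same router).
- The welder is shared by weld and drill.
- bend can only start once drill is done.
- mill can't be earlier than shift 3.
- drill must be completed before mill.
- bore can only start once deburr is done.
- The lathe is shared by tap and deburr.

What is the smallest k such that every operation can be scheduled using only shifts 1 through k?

3 shifts

The precedence chain requires at least 2 distinct shifts.
With at most 3 per shift and 7 operations, at least 3 shifts are needed.
mill can't be placed before shift 3, so the schedule must run through at least shift 3.
3 works (last occupied shift: shift 3): for example tap -> shift 2; weld -> shift 2; drill -> shift 1; mill -> shift 3; bend -> shift 2; bore -> shift 3; deburr -> shift 1.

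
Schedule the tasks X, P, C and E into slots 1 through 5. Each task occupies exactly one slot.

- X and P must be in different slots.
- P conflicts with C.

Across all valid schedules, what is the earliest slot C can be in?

1

C at 1 is achievable: P in 2, X in 1, C in 1, E in 1.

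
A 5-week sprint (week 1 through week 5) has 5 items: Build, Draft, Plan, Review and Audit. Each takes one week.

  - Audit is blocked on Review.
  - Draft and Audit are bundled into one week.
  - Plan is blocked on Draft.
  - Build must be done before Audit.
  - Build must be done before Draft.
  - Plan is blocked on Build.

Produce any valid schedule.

Audit in week 2, Draft in week 2, Build in week 1, Plan in week 3, Review in week 1

Checking: Review(week 1) before Audit(week 2); Build(week 1) before Plan(week 3); Build(week 1) before Audit(week 2); Draft(week 2) before Plan(week 3); Build(week 1) before Draft(week 2); Draft = Audit = week 2.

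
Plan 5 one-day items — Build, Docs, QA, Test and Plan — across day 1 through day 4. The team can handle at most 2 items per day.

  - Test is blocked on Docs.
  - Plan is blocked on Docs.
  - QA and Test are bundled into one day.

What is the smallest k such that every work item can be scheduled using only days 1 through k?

3

The precedence chain requires at least 2 distinct days.
With at most 2 per day and 5 work items, at least 3 days are needed.
3 works (last occupied day: day 3): for example Test in day 2; Plan in day 3; QA in day 2; Build in day 1; Docs in day 1.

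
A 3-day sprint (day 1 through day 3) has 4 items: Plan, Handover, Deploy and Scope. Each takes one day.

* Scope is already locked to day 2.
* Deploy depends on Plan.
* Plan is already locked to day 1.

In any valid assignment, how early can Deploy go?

Precedence pushes Deploy to at least day 2.
Deploy at day 2 is achievable: Scope in day 2, Plan in day 1, Handover in day 1, Deploy in day 2.

day 2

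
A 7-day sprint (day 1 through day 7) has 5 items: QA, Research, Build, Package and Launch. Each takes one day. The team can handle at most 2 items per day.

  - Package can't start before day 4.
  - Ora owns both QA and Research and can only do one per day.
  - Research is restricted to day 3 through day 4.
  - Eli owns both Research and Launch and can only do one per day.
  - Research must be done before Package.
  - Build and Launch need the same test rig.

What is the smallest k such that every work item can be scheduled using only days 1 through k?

4

The precedence chain requires at least 2 distinct days.
With at most 2 per day and 5 work items, at least 3 days are needed.
Package can't be placed before day 4, so the schedule must run through at least day 4.
4 works (last occupied day: day 4): for example Package in day 4; Launch in day 2; Research in day 3; QA in day 1; Build in day 1.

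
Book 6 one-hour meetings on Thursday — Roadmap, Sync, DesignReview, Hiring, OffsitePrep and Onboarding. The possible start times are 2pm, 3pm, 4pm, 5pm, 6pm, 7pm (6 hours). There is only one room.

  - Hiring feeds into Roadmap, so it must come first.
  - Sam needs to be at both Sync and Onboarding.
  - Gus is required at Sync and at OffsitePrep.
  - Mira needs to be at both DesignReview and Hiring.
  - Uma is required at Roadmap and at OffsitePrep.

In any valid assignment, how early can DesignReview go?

2pm

DesignReview at 2pm is achievable: Onboarding -> 7pm, DesignReview -> 2pm, Roadmap -> 4pm, Sync -> 5pm, OffsitePrep -> 6pm, Hiring -> 3pm.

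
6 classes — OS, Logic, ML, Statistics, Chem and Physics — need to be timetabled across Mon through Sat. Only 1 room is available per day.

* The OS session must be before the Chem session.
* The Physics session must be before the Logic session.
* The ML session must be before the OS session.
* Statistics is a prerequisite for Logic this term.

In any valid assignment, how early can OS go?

Precedence pushes OS to at least Tue; downstream work caps OS at Fri.
OS at Tue is achievable: Physics=Thu; Logic=Fri; Chem=Sat; OS=Tue; Statistics=Wed; ML=Mon.

Tue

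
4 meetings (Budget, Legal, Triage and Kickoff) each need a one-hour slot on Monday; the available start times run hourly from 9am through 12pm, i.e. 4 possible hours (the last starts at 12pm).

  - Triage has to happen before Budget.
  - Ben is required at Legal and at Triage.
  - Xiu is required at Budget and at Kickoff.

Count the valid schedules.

54

Splitting on Budget: it can be 10am (9), 11am (18), 12pm (27). Listing each branch's schedules as (Legal, Triage, Kickoff):
Budget=10am: (10am,9am,9am) (10am,9am,11am) (10am,9am,12pm) (11am,9am,9am) (11am,9am,11am) (11am,9am,12pm) (12pm,9am,9am) (12pm,9am,11am) (12pm,9am,12pm) — 9.
Budget=11am: (9am,10am,9am) (9am,10am,10am) (9am,10am,12pm) (10am,9am,9am) (10am,9am,10am) (10am,9am,12pm) (11am,9am,9am) (11am,9am,10am) (11am,9am,12pm) (11am,10am,9am) (11am,10am,10am) (11am,10am,12pm) (12pm,9am,9am) (12pm,9am,10am) (12pm,9am,12pm) (12pm,10am,9am) (12pm,10am,10am) (12pm,10am,12pm) — 18.
Budget=12pm: (9am,10am,9am) (9am,10am,10am) (9am,10am,11am) (9am,11am,9am) (9am,11am,10am) (9am,11am,11am) (10am,9am,9am) (10am,9am,10am) (10am,9am,11am) (10am,11am,9am) (10am,11am,10am) (10am,11am,11am) (11am,9am,9am) (11am,9am,10am) (11am,9am,11am) (11am,10am,9am) (11am,10am,10am) (11am,10am,11am) (12pm,9am,9am) (12pm,9am,10am) (12pm,9am,11am) (12pm,10am,9am) (12pm,10am,10am) (12pm,10am,11am) (12pm,11am,9am) (12pm,11am,10am) (12pm,11am,11am) — 27.
Summing: 9 + 18 + 27 = 54.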